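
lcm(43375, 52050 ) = 260250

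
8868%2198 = 76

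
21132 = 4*5283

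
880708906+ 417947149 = 1298656055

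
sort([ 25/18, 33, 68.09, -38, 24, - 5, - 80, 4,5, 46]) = [-80,-38, - 5, 25/18, 4, 5, 24,33,46, 68.09 ]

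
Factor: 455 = 5^1*7^1*13^1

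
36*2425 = 87300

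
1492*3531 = 5268252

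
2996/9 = 2996/9= 332.89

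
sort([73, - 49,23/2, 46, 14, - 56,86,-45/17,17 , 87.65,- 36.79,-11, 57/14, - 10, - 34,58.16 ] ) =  [ - 56, - 49,-36.79,-34,-11, - 10, - 45/17, 57/14,23/2,14, 17, 46, 58.16, 73, 86,87.65 ]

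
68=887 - 819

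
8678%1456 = 1398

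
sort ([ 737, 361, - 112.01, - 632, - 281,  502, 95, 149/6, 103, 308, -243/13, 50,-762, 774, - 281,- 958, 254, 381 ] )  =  [ - 958,  -  762,-632, - 281,-281, -112.01,-243/13, 149/6,50, 95,103, 254, 308, 361, 381, 502 , 737, 774 ] 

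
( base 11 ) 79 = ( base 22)3k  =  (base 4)1112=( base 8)126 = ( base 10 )86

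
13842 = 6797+7045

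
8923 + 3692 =12615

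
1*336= 336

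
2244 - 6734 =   -  4490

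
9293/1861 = 9293/1861 = 4.99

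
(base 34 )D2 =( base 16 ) 1bc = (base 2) 110111100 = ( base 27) GC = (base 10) 444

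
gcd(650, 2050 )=50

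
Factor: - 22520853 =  - 3^2*2502317^1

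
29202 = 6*4867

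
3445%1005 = 430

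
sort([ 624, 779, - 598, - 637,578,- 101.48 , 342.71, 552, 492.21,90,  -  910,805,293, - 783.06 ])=[ - 910, - 783.06,-637, - 598, - 101.48,90, 293,342.71, 492.21, 552,578,624,779 , 805] 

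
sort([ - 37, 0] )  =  [ - 37, 0 ]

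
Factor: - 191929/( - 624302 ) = 2^( - 1)*7^( - 1 )*19^( - 1 )*2347^ ( - 1)*191929^1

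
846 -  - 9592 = 10438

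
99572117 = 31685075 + 67887042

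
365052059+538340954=903393013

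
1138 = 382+756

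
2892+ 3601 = 6493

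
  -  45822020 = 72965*( - 628 ) 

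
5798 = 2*2899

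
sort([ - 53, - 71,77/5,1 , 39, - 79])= [-79,- 71, - 53, 1, 77/5, 39 ] 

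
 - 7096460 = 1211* ( - 5860 ) 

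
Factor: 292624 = 2^4*18289^1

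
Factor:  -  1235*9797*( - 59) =713858405= 5^1*13^1*19^1*59^1*97^1 * 101^1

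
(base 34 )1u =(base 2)1000000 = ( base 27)2A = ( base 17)3d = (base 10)64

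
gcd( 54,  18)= 18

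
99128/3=99128/3=33042.67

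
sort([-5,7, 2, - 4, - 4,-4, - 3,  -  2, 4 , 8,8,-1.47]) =[ - 5, - 4, - 4, - 4, - 3, - 2,  -  1.47,2, 4 , 7, 8,8]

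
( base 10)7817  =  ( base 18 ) 1625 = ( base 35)6dc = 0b1111010001001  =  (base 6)100105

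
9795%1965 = 1935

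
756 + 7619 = 8375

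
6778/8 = 3389/4 = 847.25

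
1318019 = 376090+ 941929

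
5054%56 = 14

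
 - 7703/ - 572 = 7703/572 = 13.47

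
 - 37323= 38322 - 75645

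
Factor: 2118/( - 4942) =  - 3/7 =- 3^1*7^(-1 ) 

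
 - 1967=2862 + - 4829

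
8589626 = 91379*94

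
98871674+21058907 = 119930581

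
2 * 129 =258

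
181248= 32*5664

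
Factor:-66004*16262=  - 2^3*29^1*47^1*173^1*569^1=- 1073357048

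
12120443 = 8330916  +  3789527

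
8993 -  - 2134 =11127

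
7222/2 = 3611= 3611.00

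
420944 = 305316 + 115628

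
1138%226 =8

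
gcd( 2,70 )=2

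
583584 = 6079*96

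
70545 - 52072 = 18473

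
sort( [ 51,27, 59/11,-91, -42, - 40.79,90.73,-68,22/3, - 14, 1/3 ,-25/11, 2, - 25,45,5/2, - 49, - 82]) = [-91, - 82, - 68, - 49, - 42 ,-40.79, - 25, - 14, - 25/11,1/3,2,5/2, 59/11,22/3 , 27,45, 51,90.73]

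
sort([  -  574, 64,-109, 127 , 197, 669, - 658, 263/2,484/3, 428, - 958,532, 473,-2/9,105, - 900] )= [ - 958, - 900, -658, - 574,  -  109, - 2/9, 64, 105, 127, 263/2, 484/3,197 , 428, 473,532, 669 ]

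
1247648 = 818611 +429037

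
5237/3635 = 5237/3635=1.44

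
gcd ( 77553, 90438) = 3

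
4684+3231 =7915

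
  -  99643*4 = - 398572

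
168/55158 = 28/9193 = 0.00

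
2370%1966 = 404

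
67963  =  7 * 9709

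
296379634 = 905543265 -609163631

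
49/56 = 7/8 = 0.88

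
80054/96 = 833 + 43/48 = 833.90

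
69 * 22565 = 1556985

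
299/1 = 299 = 299.00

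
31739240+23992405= 55731645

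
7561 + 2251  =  9812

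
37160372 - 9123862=28036510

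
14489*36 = 521604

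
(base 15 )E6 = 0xd8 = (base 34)6c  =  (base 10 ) 216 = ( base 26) 88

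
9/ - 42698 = -9/42698 = -  0.00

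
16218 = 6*2703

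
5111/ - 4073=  - 2 + 3035/4073 = - 1.25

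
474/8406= 79/1401 = 0.06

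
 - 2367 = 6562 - 8929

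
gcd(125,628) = 1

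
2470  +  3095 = 5565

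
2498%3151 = 2498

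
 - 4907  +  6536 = 1629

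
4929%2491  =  2438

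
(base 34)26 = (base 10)74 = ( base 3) 2202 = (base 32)2a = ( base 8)112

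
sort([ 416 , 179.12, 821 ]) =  [ 179.12, 416,821] 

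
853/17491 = 853/17491= 0.05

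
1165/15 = 233/3 =77.67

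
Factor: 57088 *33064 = 1887557632= 2^11*223^1 * 4133^1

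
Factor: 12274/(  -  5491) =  - 38/17 = - 2^1*17^( - 1)*19^1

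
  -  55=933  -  988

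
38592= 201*192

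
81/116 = 81/116 =0.70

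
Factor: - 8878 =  - 2^1 * 23^1 * 193^1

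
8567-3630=4937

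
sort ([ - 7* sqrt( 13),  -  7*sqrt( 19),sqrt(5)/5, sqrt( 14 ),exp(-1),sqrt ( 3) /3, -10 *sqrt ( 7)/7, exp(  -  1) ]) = [-7*sqrt( 19) , - 7*sqrt( 13),  -  10*sqrt( 7)/7,exp(- 1 ),exp( - 1 ),sqrt( 5) /5,sqrt( 3 )/3,sqrt( 14)]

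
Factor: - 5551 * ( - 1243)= 6899893 = 7^1  *11^1*13^1*61^1*113^1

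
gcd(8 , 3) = 1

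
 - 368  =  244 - 612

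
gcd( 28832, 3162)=34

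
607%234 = 139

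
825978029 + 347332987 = 1173311016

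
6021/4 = 1505 + 1/4= 1505.25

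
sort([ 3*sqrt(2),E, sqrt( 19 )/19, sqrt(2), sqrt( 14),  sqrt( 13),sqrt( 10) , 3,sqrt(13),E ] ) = [ sqrt(19)/19, sqrt(2 ),E, E, 3,sqrt( 10), sqrt(13)  ,  sqrt( 13 ), sqrt( 14),3*sqrt(2)]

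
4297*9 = 38673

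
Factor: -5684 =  - 2^2*7^2*29^1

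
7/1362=7/1362  =  0.01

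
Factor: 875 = 5^3*7^1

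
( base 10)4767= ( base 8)11237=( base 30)58r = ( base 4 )1022133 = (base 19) d3h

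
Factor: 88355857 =23^1*3841559^1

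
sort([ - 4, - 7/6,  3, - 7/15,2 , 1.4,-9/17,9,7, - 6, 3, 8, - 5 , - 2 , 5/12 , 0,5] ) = [ -6, - 5, - 4,-2,  -  7/6, - 9/17, - 7/15,0,  5/12, 1.4, 2,3, 3,5,7,8,9]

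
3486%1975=1511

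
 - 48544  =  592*( - 82 ) 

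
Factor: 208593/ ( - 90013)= - 3^2 *43^1*167^( - 1)= - 387/167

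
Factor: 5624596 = 2^2*577^1*2437^1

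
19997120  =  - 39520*(  -  506)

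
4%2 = 0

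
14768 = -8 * (-1846 ) 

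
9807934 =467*21002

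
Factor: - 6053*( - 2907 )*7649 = 134592347079=3^2*17^1*19^1*6053^1 * 7649^1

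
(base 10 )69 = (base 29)2b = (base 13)54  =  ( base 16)45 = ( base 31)27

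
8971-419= 8552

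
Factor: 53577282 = 2^1*3^1*11^1 *811777^1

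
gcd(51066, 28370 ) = 5674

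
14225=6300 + 7925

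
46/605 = 46/605 =0.08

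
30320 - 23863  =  6457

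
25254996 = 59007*428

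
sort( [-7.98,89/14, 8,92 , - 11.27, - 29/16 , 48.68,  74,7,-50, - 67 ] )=[-67,  -  50, - 11.27, - 7.98, - 29/16, 89/14, 7, 8,  48.68, 74,92] 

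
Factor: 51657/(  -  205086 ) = - 67/266=-2^( - 1 )*7^( - 1 )*19^( - 1) * 67^1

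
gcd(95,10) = 5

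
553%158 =79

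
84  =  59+25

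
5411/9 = 601 +2/9 = 601.22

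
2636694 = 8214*321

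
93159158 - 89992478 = 3166680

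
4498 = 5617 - 1119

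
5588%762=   254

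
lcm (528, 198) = 1584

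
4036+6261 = 10297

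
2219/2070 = 2219/2070 =1.07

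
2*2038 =4076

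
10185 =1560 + 8625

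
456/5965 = 456/5965 = 0.08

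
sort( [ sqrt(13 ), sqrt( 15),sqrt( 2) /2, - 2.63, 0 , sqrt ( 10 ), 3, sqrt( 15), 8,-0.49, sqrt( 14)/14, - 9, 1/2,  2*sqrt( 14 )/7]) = [ - 9, - 2.63,  -  0.49,  0,sqrt( 14)/14 , 1/2, sqrt(2 )/2,2*sqrt( 14 ) /7, 3,sqrt( 10), sqrt( 13), sqrt(15 ), sqrt( 15),8] 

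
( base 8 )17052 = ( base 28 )9nm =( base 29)958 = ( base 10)7722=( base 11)5890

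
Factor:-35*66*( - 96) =2^6*3^2*5^1* 7^1 * 11^1  =  221760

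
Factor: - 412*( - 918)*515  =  2^3*3^3*5^1*17^1* 103^2 = 194781240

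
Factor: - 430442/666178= - 19^( - 1)*47^( - 1)*577^1 = -  577/893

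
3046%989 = 79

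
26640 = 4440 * 6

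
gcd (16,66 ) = 2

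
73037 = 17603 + 55434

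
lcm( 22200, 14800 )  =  44400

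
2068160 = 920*2248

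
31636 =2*15818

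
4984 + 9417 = 14401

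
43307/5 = 43307/5 = 8661.40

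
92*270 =24840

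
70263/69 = 23421/23  =  1018.30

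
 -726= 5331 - 6057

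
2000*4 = 8000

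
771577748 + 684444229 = 1456021977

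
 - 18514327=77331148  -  95845475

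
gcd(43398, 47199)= 3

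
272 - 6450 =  -6178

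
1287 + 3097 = 4384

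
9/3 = 3 = 3.00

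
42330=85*498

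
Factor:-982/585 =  - 2^1*3^( - 2)*5^( - 1)*13^( - 1)*491^1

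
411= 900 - 489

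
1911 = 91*21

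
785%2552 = 785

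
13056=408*32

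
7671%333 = 12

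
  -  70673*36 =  - 2544228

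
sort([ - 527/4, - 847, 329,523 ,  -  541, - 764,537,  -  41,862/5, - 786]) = [ - 847, - 786,  -  764,-541,  -  527/4,  -  41, 862/5,329,523, 537 ]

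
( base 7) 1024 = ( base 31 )BK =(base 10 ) 361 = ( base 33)AV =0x169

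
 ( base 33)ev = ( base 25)ji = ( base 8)755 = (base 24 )KD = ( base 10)493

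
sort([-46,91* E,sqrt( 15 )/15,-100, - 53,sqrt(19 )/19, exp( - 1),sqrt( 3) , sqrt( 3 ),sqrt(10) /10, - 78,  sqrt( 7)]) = [ - 100,  -  78 , -53,  -  46 , sqrt( 19 ) /19,sqrt(15)/15,sqrt( 10)/10,exp ( - 1), sqrt(3),sqrt(  3),sqrt( 7 ),  91*E ] 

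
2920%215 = 125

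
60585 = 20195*3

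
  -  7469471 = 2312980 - 9782451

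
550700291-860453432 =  - 309753141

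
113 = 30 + 83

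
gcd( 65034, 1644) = 6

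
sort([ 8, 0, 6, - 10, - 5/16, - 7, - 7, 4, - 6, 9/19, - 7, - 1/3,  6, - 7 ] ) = [ - 10, - 7, - 7,-7, - 7, - 6,- 1/3, - 5/16,  0 , 9/19,4, 6, 6, 8]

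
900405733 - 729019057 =171386676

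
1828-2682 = - 854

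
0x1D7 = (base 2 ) 111010111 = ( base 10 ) 471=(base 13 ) 2A3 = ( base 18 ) 183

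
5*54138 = 270690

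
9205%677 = 404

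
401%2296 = 401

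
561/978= 187/326  =  0.57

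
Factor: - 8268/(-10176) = 13/16 = 2^( - 4 )  *13^1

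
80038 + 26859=106897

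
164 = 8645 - 8481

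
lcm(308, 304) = 23408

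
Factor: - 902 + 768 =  - 134 = -2^1*67^1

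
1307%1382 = 1307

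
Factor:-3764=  - 2^2* 941^1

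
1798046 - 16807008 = -15008962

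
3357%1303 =751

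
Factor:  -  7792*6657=  -  51871344 = - 2^4*3^1 * 7^1*317^1  *  487^1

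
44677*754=33686458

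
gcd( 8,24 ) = 8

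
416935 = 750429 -333494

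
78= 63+15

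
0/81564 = 0 = 0.00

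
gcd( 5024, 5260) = 4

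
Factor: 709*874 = 619666=   2^1 * 19^1 * 23^1 *709^1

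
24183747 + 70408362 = 94592109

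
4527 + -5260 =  - 733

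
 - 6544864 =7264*( - 901) 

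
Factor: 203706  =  2^1*3^2*11317^1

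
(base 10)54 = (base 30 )1O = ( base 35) 1J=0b110110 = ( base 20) 2E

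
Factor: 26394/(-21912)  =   - 53/44=- 2^(-2 ) * 11^( - 1)*53^1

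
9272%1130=232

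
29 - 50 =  - 21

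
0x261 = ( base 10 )609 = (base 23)13B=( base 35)HE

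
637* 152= 96824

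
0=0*3001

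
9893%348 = 149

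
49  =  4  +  45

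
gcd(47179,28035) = 1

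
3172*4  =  12688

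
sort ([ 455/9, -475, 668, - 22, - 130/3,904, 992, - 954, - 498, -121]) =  [ - 954,- 498, - 475,  -  121,-130/3,-22, 455/9, 668,904,992 ]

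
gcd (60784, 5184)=16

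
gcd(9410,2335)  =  5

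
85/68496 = 85/68496 = 0.00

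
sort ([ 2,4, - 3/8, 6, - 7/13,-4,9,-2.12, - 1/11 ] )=[  -  4,-2.12, - 7/13, - 3/8, - 1/11, 2, 4,  6, 9]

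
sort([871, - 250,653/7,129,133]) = [  -  250,653/7 , 129,133, 871]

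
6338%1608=1514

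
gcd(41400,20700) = 20700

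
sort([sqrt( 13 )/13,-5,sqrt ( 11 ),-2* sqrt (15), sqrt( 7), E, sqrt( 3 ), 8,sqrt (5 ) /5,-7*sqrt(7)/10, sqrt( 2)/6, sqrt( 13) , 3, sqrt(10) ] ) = [ -2 * sqrt( 15), - 5, - 7*sqrt(7) /10,sqrt (2)/6, sqrt( 13 )/13, sqrt( 5)/5, sqrt ( 3),sqrt( 7 ),E,  3, sqrt( 10) , sqrt( 11),sqrt( 13), 8] 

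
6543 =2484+4059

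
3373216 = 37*91168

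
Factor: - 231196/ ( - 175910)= 2^1 * 5^( - 1) * 7^( - 1 )*23^1 = 46/35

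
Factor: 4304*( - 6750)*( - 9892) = 287382384000 = 2^7*3^3*5^3*269^1*2473^1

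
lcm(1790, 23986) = 119930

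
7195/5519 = 7195/5519 = 1.30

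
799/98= 799/98 = 8.15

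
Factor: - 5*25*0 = 0^1= 0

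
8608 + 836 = 9444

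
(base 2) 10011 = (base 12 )17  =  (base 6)31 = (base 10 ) 19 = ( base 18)11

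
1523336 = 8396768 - 6873432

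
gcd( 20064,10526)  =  38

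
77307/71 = 77307/71 = 1088.83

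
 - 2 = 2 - 4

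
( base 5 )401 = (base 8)145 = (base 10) 101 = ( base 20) 51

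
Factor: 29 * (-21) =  - 3^1 * 7^1 * 29^1 = - 609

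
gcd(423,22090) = 47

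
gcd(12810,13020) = 210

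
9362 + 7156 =16518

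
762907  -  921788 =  - 158881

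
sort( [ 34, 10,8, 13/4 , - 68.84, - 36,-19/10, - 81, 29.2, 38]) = [ - 81, - 68.84, - 36, - 19/10, 13/4,8,  10, 29.2, 34,38]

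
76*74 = 5624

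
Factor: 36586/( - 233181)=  - 2^1*3^( - 2)*11^1*13^ (  -  1) *1663^1*1993^(-1 ) 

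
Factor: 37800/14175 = 2^3*3^( - 1) = 8/3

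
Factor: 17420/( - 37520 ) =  - 13/28 =- 2^( - 2) * 7^( - 1 )*13^1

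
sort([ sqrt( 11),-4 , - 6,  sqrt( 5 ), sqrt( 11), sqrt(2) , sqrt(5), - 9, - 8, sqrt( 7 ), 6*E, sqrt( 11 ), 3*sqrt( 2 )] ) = [-9, - 8 , - 6,  -  4, sqrt(2 ), sqrt( 5), sqrt( 5), sqrt( 7 ), sqrt( 11),sqrt(11),sqrt(11),3*sqrt( 2),6*E ] 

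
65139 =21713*3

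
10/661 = 10/661  =  0.02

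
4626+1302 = 5928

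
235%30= 25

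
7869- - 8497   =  16366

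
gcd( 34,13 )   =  1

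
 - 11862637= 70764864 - 82627501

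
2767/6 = 461 + 1/6  =  461.17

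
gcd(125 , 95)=5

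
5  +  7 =12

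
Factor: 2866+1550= 4416= 2^6*3^1 * 23^1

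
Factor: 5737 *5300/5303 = 30406100/5303  =  2^2*5^2*53^1* 5303^( - 1)*5737^1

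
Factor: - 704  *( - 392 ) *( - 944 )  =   - 2^13*7^2 * 11^1 * 59^1 = - 260513792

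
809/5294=809/5294 = 0.15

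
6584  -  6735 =-151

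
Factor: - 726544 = -2^4*7^1*13^1*499^1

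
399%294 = 105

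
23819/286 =23819/286 = 83.28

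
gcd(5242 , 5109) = 1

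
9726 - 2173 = 7553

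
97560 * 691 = 67413960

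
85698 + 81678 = 167376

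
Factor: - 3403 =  - 41^1 * 83^1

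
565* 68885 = 38920025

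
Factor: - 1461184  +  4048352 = 2587168  =  2^5*80849^1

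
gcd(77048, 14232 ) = 8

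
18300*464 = 8491200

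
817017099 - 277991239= 539025860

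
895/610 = 179/122 = 1.47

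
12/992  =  3/248  =  0.01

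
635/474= 1+161/474=1.34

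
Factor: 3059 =7^1*19^1* 23^1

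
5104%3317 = 1787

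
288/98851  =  288/98851 =0.00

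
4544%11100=4544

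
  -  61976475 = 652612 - 62629087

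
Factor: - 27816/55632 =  - 2^(-1 ) = -1/2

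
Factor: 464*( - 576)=-2^10 * 3^2*29^1 =- 267264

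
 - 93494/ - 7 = 93494/7 = 13356.29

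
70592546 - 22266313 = 48326233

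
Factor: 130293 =3^2*31^1*467^1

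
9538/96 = 4769/48=99.35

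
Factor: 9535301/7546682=2^( - 1)*11^( - 1 ) * 13^(-1 )*211^1 * 26387^( - 1)*45191^1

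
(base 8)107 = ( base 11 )65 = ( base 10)71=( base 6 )155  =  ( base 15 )4B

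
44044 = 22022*2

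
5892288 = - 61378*( - 96)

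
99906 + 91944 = 191850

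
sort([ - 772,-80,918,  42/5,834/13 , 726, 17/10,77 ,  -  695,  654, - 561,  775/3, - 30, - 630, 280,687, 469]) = [ - 772, - 695, - 630, - 561,  -  80, - 30,17/10 , 42/5, 834/13,77 , 775/3, 280,469,654, 687,726,918]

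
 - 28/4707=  -1+4679/4707 = - 0.01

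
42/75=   14/25   =  0.56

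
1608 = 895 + 713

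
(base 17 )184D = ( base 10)7306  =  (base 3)101000121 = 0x1C8A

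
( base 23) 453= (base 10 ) 2234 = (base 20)5be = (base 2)100010111010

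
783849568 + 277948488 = 1061798056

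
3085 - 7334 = - 4249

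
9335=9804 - 469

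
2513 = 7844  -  5331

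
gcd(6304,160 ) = 32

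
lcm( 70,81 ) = 5670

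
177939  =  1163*153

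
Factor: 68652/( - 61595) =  - 2^2 * 3^2*5^( - 1)*97^( - 1)*127^( - 1)*1907^1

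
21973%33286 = 21973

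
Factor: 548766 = 2^1*3^2*43^1*709^1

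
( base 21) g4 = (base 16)154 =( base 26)D2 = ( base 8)524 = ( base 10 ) 340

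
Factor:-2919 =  - 3^1*7^1*139^1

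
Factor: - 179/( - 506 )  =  2^(-1 )*11^(-1 )*23^(-1 )*179^1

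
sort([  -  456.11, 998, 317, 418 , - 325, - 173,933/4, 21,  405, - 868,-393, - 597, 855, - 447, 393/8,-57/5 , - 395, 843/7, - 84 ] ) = [-868,-597, - 456.11,- 447, - 395, - 393, - 325, - 173,  -  84, - 57/5, 21, 393/8,843/7, 933/4, 317 , 405, 418,855,998 ] 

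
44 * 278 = 12232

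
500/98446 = 250/49223 =0.01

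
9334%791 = 633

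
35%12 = 11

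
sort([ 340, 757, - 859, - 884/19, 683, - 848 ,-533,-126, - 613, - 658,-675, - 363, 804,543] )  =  [-859, - 848, - 675,-658,-613,-533, - 363,-126, - 884/19,340,543, 683,  757, 804] 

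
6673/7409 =6673/7409 = 0.90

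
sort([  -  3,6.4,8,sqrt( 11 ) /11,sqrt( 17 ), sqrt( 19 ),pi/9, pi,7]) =[ - 3,  sqrt(11)/11,  pi/9, pi,sqrt( 17 ),sqrt( 19) , 6.4, 7, 8]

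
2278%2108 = 170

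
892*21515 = 19191380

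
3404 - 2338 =1066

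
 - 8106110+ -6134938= - 14241048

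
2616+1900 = 4516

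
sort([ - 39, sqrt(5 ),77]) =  [ -39, sqrt( 5 ), 77 ]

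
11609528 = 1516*7658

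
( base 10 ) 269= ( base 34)7v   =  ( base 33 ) 85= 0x10D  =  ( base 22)C5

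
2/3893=2/3893 =0.00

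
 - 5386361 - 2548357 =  - 7934718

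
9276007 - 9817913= - 541906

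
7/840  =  1/120 =0.01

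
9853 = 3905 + 5948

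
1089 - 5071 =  - 3982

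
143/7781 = 143/7781 = 0.02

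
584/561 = 584/561 = 1.04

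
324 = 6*54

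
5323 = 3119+2204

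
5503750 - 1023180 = 4480570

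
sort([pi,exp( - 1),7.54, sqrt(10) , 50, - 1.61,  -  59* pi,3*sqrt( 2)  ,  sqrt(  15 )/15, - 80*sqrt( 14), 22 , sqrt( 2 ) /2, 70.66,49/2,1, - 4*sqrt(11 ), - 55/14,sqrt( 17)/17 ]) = [ - 80*sqrt( 14 ), - 59*pi ,-4 * sqrt( 11 ), - 55/14, - 1.61,sqrt( 17)/17,  sqrt( 15)/15,exp( - 1),  sqrt( 2)/2 , 1, pi, sqrt(10),3*sqrt( 2),7.54 , 22 , 49/2, 50,70.66 ]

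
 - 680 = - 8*85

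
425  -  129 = 296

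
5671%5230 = 441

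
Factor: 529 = 23^2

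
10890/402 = 1815/67 = 27.09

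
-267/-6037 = 267/6037 = 0.04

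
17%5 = 2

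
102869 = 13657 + 89212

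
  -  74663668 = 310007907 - 384671575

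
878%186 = 134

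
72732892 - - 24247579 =96980471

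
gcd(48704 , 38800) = 16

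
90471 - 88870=1601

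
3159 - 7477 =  - 4318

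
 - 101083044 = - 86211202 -14871842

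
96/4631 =96/4631= 0.02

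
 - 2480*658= - 1631840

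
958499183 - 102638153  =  855861030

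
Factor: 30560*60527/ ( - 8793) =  - 1849705120/8793   =  - 2^5 * 3^ ( - 2) * 5^1*191^1*977^(-1)*60527^1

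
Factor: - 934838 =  - 2^1*19^1*73^1*337^1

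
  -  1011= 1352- 2363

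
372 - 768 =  - 396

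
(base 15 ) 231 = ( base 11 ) 411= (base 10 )496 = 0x1F0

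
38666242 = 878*44039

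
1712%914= 798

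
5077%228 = 61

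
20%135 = 20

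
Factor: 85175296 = 2^10*223^1 * 373^1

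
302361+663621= 965982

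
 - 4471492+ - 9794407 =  - 14265899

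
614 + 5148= 5762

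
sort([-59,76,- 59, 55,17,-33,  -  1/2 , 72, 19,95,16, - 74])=[-74,-59, - 59, - 33, - 1/2,16, 17, 19,55,  72, 76, 95]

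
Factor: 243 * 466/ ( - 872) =-56619/436 = -2^( - 2 ) * 3^5 * 109^( - 1)*233^1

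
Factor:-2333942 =-2^1*13^1*89767^1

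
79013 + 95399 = 174412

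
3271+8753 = 12024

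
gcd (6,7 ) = 1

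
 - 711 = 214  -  925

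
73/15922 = 73/15922=   0.00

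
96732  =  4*24183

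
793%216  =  145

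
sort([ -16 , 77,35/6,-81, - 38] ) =[ - 81, - 38, - 16,  35/6, 77]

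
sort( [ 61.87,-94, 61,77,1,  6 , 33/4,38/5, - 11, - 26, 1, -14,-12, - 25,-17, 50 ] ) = [  -  94,-26, - 25,-17,-14, - 12, - 11,1 , 1,6 , 38/5,33/4,50,61,61.87, 77 ]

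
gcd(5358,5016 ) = 114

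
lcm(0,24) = 0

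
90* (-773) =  - 69570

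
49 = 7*7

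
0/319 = 0 = 0.00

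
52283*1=52283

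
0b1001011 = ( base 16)4B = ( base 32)2B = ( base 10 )75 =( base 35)25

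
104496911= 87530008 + 16966903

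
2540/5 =508 = 508.00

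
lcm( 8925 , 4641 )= 116025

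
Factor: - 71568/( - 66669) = 2^4 * 3^1 * 7^1 * 313^(- 1 )  =  336/313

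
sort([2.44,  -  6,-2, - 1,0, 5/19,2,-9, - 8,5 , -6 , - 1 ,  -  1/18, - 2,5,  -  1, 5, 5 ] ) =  [ - 9, - 8, - 6, - 6, - 2, - 2, - 1, - 1, - 1, - 1/18,0,5/19,2,2.44, 5,  5, 5,5]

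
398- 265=133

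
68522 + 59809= 128331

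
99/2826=11/314 = 0.04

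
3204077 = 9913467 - 6709390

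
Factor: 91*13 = 7^1*13^2 = 1183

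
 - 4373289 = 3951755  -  8325044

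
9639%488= 367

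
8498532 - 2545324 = 5953208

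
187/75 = 2 + 37/75=2.49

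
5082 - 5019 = 63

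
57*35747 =2037579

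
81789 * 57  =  4661973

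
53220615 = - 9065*( - 5871) 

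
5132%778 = 464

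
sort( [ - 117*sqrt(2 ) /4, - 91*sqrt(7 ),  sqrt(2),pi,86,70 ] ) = [  -  91*sqrt (7) ,- 117 * sqrt(2) /4 , sqrt(2)  ,  pi,70,86]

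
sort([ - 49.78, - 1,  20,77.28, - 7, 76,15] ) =[ - 49.78, -7, - 1 , 15, 20, 76, 77.28 ] 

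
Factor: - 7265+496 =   -  7^1*967^1 = - 6769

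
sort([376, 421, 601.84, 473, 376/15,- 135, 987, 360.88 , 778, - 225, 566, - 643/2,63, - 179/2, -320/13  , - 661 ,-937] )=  [ - 937,-661, - 643/2, - 225, - 135, - 179/2,  -  320/13,376/15 , 63,360.88, 376,421,  473, 566, 601.84,778,987]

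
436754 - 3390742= -2953988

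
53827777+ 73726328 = 127554105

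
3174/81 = 39 + 5/27  =  39.19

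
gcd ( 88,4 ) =4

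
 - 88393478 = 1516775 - 89910253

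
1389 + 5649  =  7038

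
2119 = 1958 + 161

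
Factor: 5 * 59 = 5^1*59^1 = 295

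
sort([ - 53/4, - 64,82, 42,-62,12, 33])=[ - 64, - 62, - 53/4,12,33,42, 82 ]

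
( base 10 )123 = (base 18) 6F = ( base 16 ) 7B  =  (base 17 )74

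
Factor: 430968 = 2^3 * 3^1*17957^1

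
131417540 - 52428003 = 78989537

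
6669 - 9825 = - 3156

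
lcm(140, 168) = 840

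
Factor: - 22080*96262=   -  2125464960 =- 2^7*3^1*5^1 *23^1*48131^1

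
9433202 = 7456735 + 1976467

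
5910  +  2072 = 7982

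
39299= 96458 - 57159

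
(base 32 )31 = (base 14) 6D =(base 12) 81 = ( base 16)61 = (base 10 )97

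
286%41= 40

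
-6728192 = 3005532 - 9733724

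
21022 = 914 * 23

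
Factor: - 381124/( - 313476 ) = 3^( - 1) *173^( - 1)*631^1 = 631/519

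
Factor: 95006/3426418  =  47503/1713209 = 17^( - 1)*67^1*179^( - 1 )*563^( - 1)*709^1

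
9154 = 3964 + 5190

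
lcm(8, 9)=72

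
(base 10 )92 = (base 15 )62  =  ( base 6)232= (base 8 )134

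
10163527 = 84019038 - 73855511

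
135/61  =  135/61 = 2.21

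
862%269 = 55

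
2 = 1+1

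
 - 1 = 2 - 3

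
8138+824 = 8962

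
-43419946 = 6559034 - 49978980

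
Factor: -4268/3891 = -2^2 * 3^(-1 )*11^1 * 97^1*1297^(-1)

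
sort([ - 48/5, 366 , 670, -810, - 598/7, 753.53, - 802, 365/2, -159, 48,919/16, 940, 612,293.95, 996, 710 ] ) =[ - 810, - 802, - 159,-598/7, - 48/5, 48,919/16, 365/2, 293.95, 366 , 612,670, 710,  753.53, 940, 996]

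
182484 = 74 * 2466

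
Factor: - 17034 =  -  2^1*3^1*17^1 *167^1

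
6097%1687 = 1036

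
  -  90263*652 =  - 58851476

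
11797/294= 40  +  37/294= 40.13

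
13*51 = 663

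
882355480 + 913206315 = 1795561795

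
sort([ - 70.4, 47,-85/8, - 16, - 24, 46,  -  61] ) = [  -  70.4, - 61, - 24, - 16,-85/8, 46 , 47] 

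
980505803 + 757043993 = 1737549796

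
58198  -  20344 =37854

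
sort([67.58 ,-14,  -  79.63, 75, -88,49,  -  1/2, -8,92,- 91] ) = [ - 91,-88, - 79.63, - 14,-8,  -  1/2, 49,  67.58, 75, 92] 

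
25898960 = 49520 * 523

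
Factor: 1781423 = 7^1*254489^1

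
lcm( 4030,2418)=12090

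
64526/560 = 4609/40 = 115.22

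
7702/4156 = 3851/2078 = 1.85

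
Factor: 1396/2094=2^1*3^(-1) = 2/3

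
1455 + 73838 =75293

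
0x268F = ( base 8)23217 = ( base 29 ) blb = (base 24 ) H37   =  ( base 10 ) 9871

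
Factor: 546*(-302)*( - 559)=92174628 = 2^2*3^1*7^1*13^2*43^1*151^1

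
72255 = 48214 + 24041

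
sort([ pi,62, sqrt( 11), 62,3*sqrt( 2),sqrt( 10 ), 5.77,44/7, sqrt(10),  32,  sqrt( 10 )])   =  [ pi,sqrt( 10),sqrt( 10), sqrt( 10),  sqrt( 11 ), 3*sqrt(2),5.77, 44/7, 32,62,62]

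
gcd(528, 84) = 12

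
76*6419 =487844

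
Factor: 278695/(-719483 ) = - 5^1* 139^1*401^1 * 719483^(- 1) 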